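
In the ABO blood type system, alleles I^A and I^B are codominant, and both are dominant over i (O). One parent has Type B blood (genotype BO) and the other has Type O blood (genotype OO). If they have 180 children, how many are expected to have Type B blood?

Cross: BO × OO
Possible offspring genotypes: 2 BO, 2 OO
Blood type counts: 2 Type B, 2 Type O
Probability of Type B: 2/4 = 1/2
Expected count = 1/2 × 180 = 90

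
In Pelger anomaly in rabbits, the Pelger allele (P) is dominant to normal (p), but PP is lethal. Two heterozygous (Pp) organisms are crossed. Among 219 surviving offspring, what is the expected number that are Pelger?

Cross: Pp × Pp
Punnett square offspring (before lethality): 1 PP, 2 Pp, 1 pp
The PP genotype is lethal (embryos die); surviving offspring: 2 Pp, 1 pp
Pelger: 2 out of 3 → fraction 2/3
Expected count = 2/3 × 219 = 146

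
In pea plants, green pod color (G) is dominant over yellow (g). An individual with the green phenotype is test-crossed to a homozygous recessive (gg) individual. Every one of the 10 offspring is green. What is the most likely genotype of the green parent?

Test cross: ? × gg
All offspring are green.
If the unknown parent were heterozygous (Gg), about half of 10 offspring would be yellow; none are. The unknown parent is most likely homozygous dominant (GG).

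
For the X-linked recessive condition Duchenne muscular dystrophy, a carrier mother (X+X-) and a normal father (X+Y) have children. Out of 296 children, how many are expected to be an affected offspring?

Cross: X+X- × X+Y
Offspring: 1 X+X+, 1 X+Y, 1 X+X-, 1 X-Y
Probability of an affected offspring: 1/4
Expected count = 1/4 × 296 = 74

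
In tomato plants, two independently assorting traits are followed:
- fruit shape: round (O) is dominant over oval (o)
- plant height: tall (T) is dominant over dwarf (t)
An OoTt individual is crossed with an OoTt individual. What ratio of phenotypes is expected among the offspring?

Dihybrid cross OoTt × OoTt — consider each gene separately:
fruit shape: Oo × Oo → 1 OO, 2 Oo, 1 oo → 3 O_ : 1 oo (out of 4)
plant height: Tt × Tt → 1 TT, 2 Tt, 1 tt → 3 T_ : 1 tt (out of 4)
Combine (counts out of 4 × 4 = 16): round/tall (O_T_) = 3×3 = 9; round/dwarf (O_tt) = 3×1 = 3; oval/tall (ooT_) = 1×3 = 3; oval/dwarf (oott) = 1×1 = 1
Phenotype counts (out of 16): 9 round/tall, 3 round/dwarf, 3 oval/tall, 1 oval/dwarf
Ratio: 9 round/tall : 3 round/dwarf : 3 oval/tall : 1 oval/dwarf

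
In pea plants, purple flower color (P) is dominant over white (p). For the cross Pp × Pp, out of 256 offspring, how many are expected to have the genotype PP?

Punnett square for Pp × Pp:
Offspring genotypes: 1 PP, 2 Pp, 1 pp
Total offspring: 4
Count with target: 1
Probability: 1/4
Expected count = 1/4 × 256 = 64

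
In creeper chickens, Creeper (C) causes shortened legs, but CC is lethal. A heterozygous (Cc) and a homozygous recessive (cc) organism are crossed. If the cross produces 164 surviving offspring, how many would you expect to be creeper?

Cross: Cc × cc
Punnett square offspring (before lethality): 2 Cc, 2 cc
No CC offspring are produced in this cross.
creeper: 2 out of 4 → fraction 1/2
Expected count = 1/2 × 164 = 82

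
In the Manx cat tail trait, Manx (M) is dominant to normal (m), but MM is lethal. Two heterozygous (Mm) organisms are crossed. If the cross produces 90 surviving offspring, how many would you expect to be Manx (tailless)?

Cross: Mm × Mm
Punnett square offspring (before lethality): 1 MM, 2 Mm, 1 mm
The MM genotype is lethal (embryos die); surviving offspring: 2 Mm, 1 mm
Manx (tailless): 2 out of 3 → fraction 2/3
Expected count = 2/3 × 90 = 60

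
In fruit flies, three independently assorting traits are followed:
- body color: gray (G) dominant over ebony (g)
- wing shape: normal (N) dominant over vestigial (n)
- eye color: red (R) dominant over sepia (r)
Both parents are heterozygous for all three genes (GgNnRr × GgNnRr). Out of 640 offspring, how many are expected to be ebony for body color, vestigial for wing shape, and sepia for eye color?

Trihybrid cross: GgNnRr × GgNnRr
Each trait segregates independently with a 3:1 phenotypic ratio, so each gene contributes 3/4 (dominant) or 1/4 (recessive).
Target: ebony (body color), vestigial (wing shape), sepia (eye color)
Probability = product of independent per-trait probabilities
= 1/4 × 1/4 × 1/4 = 1/64
Expected count = 1/64 × 640 = 10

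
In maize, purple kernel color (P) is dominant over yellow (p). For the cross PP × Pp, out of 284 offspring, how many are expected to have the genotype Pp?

Punnett square for PP × Pp:
Offspring genotypes: 2 PP, 2 Pp
Total offspring: 4
Count with target: 2
Probability: 2/4 = 1/2
Expected count = 1/2 × 284 = 142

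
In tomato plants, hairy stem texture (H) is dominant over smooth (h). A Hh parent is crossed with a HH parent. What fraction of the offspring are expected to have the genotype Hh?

Punnett square for Hh × HH:
Offspring genotypes: 2 HH, 2 Hh
Total offspring: 4
Count with target: 2
Probability: 2/4 = 1/2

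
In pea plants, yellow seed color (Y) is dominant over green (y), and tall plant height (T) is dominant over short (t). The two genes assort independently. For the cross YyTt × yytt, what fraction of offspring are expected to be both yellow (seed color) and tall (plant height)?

Dihybrid cross YyTt × yytt — consider each gene separately:
seed color: Yy × yy → 2 Yy, 2 yy → 2 Y_ : 2 yy (out of 4)
plant height: Tt × tt → 2 Tt, 2 tt → 2 T_ : 2 tt (out of 4)
Looking for: yellow (Y_) and tall (T_)
P(yellow) = 2/4, P(tall) = 2/4
P(both) = 2/4 × 2/4 = 4/16 = 1/4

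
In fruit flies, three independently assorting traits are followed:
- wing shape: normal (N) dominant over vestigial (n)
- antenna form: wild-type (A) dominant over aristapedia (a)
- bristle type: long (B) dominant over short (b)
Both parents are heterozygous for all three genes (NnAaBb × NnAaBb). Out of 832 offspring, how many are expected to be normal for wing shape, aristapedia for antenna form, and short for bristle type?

Trihybrid cross: NnAaBb × NnAaBb
Each trait segregates independently with a 3:1 phenotypic ratio, so each gene contributes 3/4 (dominant) or 1/4 (recessive).
Target: normal (wing shape), aristapedia (antenna form), short (bristle type)
Probability = product of independent per-trait probabilities
= 3/4 × 1/4 × 1/4 = 3/64
Expected count = 3/64 × 832 = 39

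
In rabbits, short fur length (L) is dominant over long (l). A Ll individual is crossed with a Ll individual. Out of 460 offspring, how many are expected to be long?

Punnett square for Ll × Ll:
Offspring genotypes: 1 LL, 2 Ll, 1 ll
short: 3, long: 1
long: 1 out of 4 → fraction 1/4
Expected count = 1/4 × 460 = 115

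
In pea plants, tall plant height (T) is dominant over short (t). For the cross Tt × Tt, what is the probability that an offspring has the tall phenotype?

Punnett square for Tt × Tt:
Offspring genotypes: 1 TT, 2 Tt, 1 tt
Total offspring: 4
Count with target: 3
Probability: 3/4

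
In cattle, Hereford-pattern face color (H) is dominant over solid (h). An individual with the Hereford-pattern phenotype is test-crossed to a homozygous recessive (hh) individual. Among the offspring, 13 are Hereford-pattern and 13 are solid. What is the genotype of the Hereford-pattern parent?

Test cross: ? × hh
Offspring: 13 Hereford-pattern, 13 solid — approximately 1:1.
A 1:1 ratio in a test cross indicates the unknown parent is heterozygous (Hh).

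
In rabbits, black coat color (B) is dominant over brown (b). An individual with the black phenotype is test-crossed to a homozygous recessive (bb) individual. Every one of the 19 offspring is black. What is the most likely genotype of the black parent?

Test cross: ? × bb
All offspring are black.
If the unknown parent were heterozygous (Bb), about half of 19 offspring would be brown; none are. The unknown parent is most likely homozygous dominant (BB).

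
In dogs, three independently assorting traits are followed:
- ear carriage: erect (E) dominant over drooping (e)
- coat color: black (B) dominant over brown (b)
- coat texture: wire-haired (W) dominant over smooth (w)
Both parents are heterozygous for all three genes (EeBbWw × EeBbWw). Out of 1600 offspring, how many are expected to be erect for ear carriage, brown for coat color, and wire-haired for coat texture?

Trihybrid cross: EeBbWw × EeBbWw
Each trait segregates independently with a 3:1 phenotypic ratio, so each gene contributes 3/4 (dominant) or 1/4 (recessive).
Target: erect (ear carriage), brown (coat color), wire-haired (coat texture)
Probability = product of independent per-trait probabilities
= 3/4 × 1/4 × 3/4 = 9/64
Expected count = 9/64 × 1600 = 225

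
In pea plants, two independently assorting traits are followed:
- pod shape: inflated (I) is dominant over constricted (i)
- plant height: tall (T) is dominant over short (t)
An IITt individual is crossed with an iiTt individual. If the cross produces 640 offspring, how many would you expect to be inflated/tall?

Dihybrid cross IITt × iiTt — consider each gene separately:
pod shape: II × ii → 4 Ii → 4 I_ (out of 4)
plant height: Tt × Tt → 1 TT, 2 Tt, 1 tt → 3 T_ : 1 tt (out of 4)
Combine (counts out of 4 × 4 = 16): inflated/tall (I_T_) = 4×3 = 12; inflated/short (I_tt) = 4×1 = 4
Phenotype counts (out of 16): 12 inflated/tall, 4 inflated/short
inflated/tall: 12 out of 16 → fraction 3/4
Expected count = 3/4 × 640 = 480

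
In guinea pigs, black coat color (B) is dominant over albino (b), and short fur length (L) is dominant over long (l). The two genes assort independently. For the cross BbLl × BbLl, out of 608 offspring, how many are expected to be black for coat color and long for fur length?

Dihybrid cross BbLl × BbLl — consider each gene separately:
coat color: Bb × Bb → 1 BB, 2 Bb, 1 bb → 3 B_ : 1 bb (out of 4)
fur length: Ll × Ll → 1 LL, 2 Ll, 1 ll → 3 L_ : 1 ll (out of 4)
Looking for: black (B_) and long (ll)
P(black) = 3/4, P(long) = 1/4
P(both) = 3/4 × 1/4 = 3/16
Expected count = 3/16 × 608 = 114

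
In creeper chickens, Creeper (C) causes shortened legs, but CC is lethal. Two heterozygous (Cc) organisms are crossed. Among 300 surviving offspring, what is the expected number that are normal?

Cross: Cc × Cc
Punnett square offspring (before lethality): 1 CC, 2 Cc, 1 cc
The CC genotype is lethal (embryos die); surviving offspring: 2 Cc, 1 cc
normal: 1 out of 3 → fraction 1/3
Expected count = 1/3 × 300 = 100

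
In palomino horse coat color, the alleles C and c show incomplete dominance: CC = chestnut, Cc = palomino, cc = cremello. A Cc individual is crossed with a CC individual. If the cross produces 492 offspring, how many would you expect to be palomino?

Punnett square for Cc × CC:
Offspring genotypes: 2 CC, 2 Cc
Phenotype counts: 2 chestnut, 2 palomino
palomino: 2 out of 4 → fraction 1/2
Expected count = 1/2 × 492 = 246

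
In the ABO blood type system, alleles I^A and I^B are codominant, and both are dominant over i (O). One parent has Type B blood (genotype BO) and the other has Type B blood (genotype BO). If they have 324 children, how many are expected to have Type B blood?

Cross: BO × BO
Possible offspring genotypes: 1 BB, 2 BO, 1 OO
Blood type counts: 3 Type B, 1 Type O
Probability of Type B: 3/4
Expected count = 3/4 × 324 = 243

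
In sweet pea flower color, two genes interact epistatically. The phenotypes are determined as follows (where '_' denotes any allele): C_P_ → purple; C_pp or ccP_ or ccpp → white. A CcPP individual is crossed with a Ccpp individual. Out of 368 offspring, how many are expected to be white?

Cross: CcPP × Ccpp — consider each gene separately:
C gene: Cc × Cc → 1 CC, 2 Cc, 1 cc → 3 C_ : 1 cc (out of 4)
P gene: PP × pp → 4 Pp → 4 P_ (out of 4)
Genotype classes (out of 4 × 4 = 16): C_P_ = 3×4 = 12; ccP_ = 1×4 = 4
Apply the phenotype rules: C_P_ (12) → purple; ccP_ (4) → white
Phenotype counts (out of 16): 12 purple, 4 white
white: 4 out of 16 → fraction 1/4
Expected count = 1/4 × 368 = 92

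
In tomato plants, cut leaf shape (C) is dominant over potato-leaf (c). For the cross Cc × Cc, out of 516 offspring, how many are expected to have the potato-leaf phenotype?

Punnett square for Cc × Cc:
Offspring genotypes: 1 CC, 2 Cc, 1 cc
Total offspring: 4
Count with target: 1
Probability: 1/4
Expected count = 1/4 × 516 = 129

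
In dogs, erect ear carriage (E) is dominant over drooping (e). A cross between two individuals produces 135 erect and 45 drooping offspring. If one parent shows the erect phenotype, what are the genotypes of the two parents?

Observed offspring: 135 erect, 45 drooping
The observed ratio simplifies to 3:1. Drooping (ee) offspring appear, so each parent must contribute one e allele. The parent stated to show erect carries E, so it is Ee. The other parent is then either Ee or ee: Ee × ee would give a 1:1 split, whereas Ee × Ee gives 3:1 — matching the data. So both parents are heterozygous (Ee × Ee).
Parent genotypes: Ee × Ee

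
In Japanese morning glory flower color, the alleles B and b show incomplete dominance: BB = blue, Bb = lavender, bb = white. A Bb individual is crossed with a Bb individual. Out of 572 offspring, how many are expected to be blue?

Punnett square for Bb × Bb:
Offspring genotypes: 1 BB, 2 Bb, 1 bb
Phenotype counts: 1 blue, 2 lavender, 1 white
blue: 1 out of 4 → fraction 1/4
Expected count = 1/4 × 572 = 143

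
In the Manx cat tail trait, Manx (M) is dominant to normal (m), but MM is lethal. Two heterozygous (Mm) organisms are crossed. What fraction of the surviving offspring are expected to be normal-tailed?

Cross: Mm × Mm
Punnett square offspring (before lethality): 1 MM, 2 Mm, 1 mm
The MM genotype is lethal (embryos die); surviving offspring: 2 Mm, 1 mm
normal-tailed: 1 out of 3
Probability: 1/3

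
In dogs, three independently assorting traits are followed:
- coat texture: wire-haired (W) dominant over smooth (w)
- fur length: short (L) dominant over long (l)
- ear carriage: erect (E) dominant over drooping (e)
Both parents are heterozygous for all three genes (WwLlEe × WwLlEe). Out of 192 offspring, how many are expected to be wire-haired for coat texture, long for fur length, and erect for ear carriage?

Trihybrid cross: WwLlEe × WwLlEe
Each trait segregates independently with a 3:1 phenotypic ratio, so each gene contributes 3/4 (dominant) or 1/4 (recessive).
Target: wire-haired (coat texture), long (fur length), erect (ear carriage)
Probability = product of independent per-trait probabilities
= 3/4 × 1/4 × 3/4 = 9/64
Expected count = 9/64 × 192 = 27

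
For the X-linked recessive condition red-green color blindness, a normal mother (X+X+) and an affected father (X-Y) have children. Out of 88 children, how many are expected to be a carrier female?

Cross: X+X+ × X-Y
Offspring: 2 X+X-, 2 X+Y
Probability of a carrier female: 2/4 = 1/2
Expected count = 1/2 × 88 = 44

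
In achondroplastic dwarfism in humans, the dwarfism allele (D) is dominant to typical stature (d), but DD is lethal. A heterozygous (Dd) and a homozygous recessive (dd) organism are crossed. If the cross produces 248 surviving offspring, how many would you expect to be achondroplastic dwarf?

Cross: Dd × dd
Punnett square offspring (before lethality): 2 Dd, 2 dd
No DD offspring are produced in this cross.
achondroplastic dwarf: 2 out of 4 → fraction 1/2
Expected count = 1/2 × 248 = 124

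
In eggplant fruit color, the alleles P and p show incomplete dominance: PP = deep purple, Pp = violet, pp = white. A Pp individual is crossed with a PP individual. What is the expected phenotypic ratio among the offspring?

Punnett square for Pp × PP:
Offspring genotypes: 2 PP, 2 Pp
Phenotype counts: 2 deep purple, 2 violet
Ratio: 1 deep purple : 1 violet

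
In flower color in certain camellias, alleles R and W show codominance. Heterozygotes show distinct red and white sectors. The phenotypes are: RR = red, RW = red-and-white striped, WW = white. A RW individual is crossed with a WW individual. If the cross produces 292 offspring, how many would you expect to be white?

Punnett square for RW × WW:
Offspring genotypes: 2 RW, 2 WW
Phenotype counts: 2 red-and-white striped, 2 white
white: 2 out of 4 → fraction 1/2
Expected count = 1/2 × 292 = 146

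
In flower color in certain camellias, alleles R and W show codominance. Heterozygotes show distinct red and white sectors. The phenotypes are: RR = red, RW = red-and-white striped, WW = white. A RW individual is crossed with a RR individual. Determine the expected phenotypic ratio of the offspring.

Punnett square for RW × RR:
Offspring genotypes: 2 RR, 2 RW
Phenotype counts: 2 red, 2 red-and-white striped
Ratio: 1 red : 1 red-and-white striped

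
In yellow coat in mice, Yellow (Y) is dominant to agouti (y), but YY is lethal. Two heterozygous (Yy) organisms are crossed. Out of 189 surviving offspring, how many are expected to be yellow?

Cross: Yy × Yy
Punnett square offspring (before lethality): 1 YY, 2 Yy, 1 yy
The YY genotype is lethal (embryos die); surviving offspring: 2 Yy, 1 yy
yellow: 2 out of 3 → fraction 2/3
Expected count = 2/3 × 189 = 126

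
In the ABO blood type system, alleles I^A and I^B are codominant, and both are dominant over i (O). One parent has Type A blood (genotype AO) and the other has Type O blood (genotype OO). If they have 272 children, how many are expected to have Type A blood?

Cross: AO × OO
Possible offspring genotypes: 2 AO, 2 OO
Blood type counts: 2 Type A, 2 Type O
Probability of Type A: 2/4 = 1/2
Expected count = 1/2 × 272 = 136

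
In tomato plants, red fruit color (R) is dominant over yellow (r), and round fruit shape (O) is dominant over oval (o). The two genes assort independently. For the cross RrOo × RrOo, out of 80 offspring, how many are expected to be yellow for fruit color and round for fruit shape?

Dihybrid cross RrOo × RrOo — consider each gene separately:
fruit color: Rr × Rr → 1 RR, 2 Rr, 1 rr → 3 R_ : 1 rr (out of 4)
fruit shape: Oo × Oo → 1 OO, 2 Oo, 1 oo → 3 O_ : 1 oo (out of 4)
Looking for: yellow (rr) and round (O_)
P(yellow) = 1/4, P(round) = 3/4
P(both) = 1/4 × 3/4 = 3/16
Expected count = 3/16 × 80 = 15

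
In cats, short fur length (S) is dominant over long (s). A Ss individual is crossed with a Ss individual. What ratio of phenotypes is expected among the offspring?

Punnett square for Ss × Ss:
Offspring genotypes: 1 SS, 2 Ss, 1 ss
short: 3, long: 1
Ratio: 3:1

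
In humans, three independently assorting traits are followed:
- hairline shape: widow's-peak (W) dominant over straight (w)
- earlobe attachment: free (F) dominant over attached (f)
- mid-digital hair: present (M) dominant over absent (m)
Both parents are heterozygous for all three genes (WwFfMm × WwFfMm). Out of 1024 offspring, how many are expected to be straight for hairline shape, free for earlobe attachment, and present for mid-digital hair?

Trihybrid cross: WwFfMm × WwFfMm
Each trait segregates independently with a 3:1 phenotypic ratio, so each gene contributes 3/4 (dominant) or 1/4 (recessive).
Target: straight (hairline shape), free (earlobe attachment), present (mid-digital hair)
Probability = product of independent per-trait probabilities
= 1/4 × 3/4 × 3/4 = 9/64
Expected count = 9/64 × 1024 = 144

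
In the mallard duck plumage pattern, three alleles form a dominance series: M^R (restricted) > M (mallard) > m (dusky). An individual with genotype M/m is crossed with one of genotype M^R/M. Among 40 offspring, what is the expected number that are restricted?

Cross: M/m × M^R/M
Allele dominance: M^R > M > m
Offspring genotypes: 1 M^R/M, 1 M/M, 1 M^R/m, 1 M/m
Phenotype counts: 2 restricted, 2 mallard
restricted: 2 out of 4 → fraction 1/2
Expected count = 1/2 × 40 = 20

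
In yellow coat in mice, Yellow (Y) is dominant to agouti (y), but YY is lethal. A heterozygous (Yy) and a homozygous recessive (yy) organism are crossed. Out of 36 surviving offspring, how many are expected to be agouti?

Cross: Yy × yy
Punnett square offspring (before lethality): 2 Yy, 2 yy
No YY offspring are produced in this cross.
agouti: 2 out of 4 → fraction 1/2
Expected count = 1/2 × 36 = 18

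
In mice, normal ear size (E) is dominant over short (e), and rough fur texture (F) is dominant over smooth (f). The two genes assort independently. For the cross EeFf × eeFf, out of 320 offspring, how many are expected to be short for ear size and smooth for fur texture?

Dihybrid cross EeFf × eeFf — consider each gene separately:
ear size: Ee × ee → 2 Ee, 2 ee → 2 E_ : 2 ee (out of 4)
fur texture: Ff × Ff → 1 FF, 2 Ff, 1 ff → 3 F_ : 1 ff (out of 4)
Looking for: short (ee) and smooth (ff)
P(short) = 2/4, P(smooth) = 1/4
P(both) = 2/4 × 1/4 = 2/16 = 1/8
Expected count = 1/8 × 320 = 40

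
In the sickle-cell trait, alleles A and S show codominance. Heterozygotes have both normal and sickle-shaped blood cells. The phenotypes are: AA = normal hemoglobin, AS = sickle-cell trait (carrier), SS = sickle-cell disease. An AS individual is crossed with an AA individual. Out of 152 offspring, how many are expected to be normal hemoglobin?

Punnett square for AS × AA:
Offspring genotypes: 2 AA, 2 AS
Phenotype counts: 2 normal hemoglobin, 2 sickle-cell trait (carrier)
normal hemoglobin: 2 out of 4 → fraction 1/2
Expected count = 1/2 × 152 = 76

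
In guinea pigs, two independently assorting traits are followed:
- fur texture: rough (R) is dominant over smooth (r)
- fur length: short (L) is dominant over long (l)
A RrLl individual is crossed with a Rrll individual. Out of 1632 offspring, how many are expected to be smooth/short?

Dihybrid cross RrLl × Rrll — consider each gene separately:
fur texture: Rr × Rr → 1 RR, 2 Rr, 1 rr → 3 R_ : 1 rr (out of 4)
fur length: Ll × ll → 2 Ll, 2 ll → 2 L_ : 2 ll (out of 4)
Combine (counts out of 4 × 4 = 16): rough/short (R_L_) = 3×2 = 6; rough/long (R_ll) = 3×2 = 6; smooth/short (rrL_) = 1×2 = 2; smooth/long (rrll) = 1×2 = 2
Phenotype counts (out of 16): 6 rough/short, 6 rough/long, 2 smooth/short, 2 smooth/long
smooth/short: 2 out of 16 → fraction 1/8
Expected count = 1/8 × 1632 = 204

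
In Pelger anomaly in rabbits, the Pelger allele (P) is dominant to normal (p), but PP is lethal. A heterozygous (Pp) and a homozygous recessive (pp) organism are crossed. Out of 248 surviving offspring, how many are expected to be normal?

Cross: Pp × pp
Punnett square offspring (before lethality): 2 Pp, 2 pp
No PP offspring are produced in this cross.
normal: 2 out of 4 → fraction 1/2
Expected count = 1/2 × 248 = 124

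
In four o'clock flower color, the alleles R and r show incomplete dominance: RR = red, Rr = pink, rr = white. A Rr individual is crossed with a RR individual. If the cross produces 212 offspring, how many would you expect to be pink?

Punnett square for Rr × RR:
Offspring genotypes: 2 RR, 2 Rr
Phenotype counts: 2 red, 2 pink
pink: 2 out of 4 → fraction 1/2
Expected count = 1/2 × 212 = 106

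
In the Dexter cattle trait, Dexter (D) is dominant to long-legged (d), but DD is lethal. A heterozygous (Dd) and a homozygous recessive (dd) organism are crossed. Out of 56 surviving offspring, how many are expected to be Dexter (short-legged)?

Cross: Dd × dd
Punnett square offspring (before lethality): 2 Dd, 2 dd
No DD offspring are produced in this cross.
Dexter (short-legged): 2 out of 4 → fraction 1/2
Expected count = 1/2 × 56 = 28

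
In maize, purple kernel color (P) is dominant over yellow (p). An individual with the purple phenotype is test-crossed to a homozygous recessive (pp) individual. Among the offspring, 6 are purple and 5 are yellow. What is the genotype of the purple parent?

Test cross: ? × pp
Offspring: 6 purple, 5 yellow — approximately 1:1.
A 1:1 ratio in a test cross indicates the unknown parent is heterozygous (Pp).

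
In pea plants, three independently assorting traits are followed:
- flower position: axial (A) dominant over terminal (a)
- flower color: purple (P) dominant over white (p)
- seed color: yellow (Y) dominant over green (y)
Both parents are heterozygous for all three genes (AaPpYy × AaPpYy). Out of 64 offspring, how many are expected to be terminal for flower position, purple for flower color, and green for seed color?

Trihybrid cross: AaPpYy × AaPpYy
Each trait segregates independently with a 3:1 phenotypic ratio, so each gene contributes 3/4 (dominant) or 1/4 (recessive).
Target: terminal (flower position), purple (flower color), green (seed color)
Probability = product of independent per-trait probabilities
= 1/4 × 3/4 × 1/4 = 3/64
Expected count = 3/64 × 64 = 3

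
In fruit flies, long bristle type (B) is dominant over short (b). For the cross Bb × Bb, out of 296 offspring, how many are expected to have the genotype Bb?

Punnett square for Bb × Bb:
Offspring genotypes: 1 BB, 2 Bb, 1 bb
Total offspring: 4
Count with target: 2
Probability: 2/4 = 1/2
Expected count = 1/2 × 296 = 148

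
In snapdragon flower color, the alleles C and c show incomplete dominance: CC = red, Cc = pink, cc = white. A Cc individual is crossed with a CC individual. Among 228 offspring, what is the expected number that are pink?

Punnett square for Cc × CC:
Offspring genotypes: 2 CC, 2 Cc
Phenotype counts: 2 red, 2 pink
pink: 2 out of 4 → fraction 1/2
Expected count = 1/2 × 228 = 114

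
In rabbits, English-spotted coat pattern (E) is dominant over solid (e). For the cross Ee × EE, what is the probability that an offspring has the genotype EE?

Punnett square for Ee × EE:
Offspring genotypes: 2 EE, 2 Ee
Total offspring: 4
Count with target: 2
Probability: 2/4 = 1/2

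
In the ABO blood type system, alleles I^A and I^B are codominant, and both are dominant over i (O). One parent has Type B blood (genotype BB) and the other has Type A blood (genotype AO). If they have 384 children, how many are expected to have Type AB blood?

Cross: BB × AO
Possible offspring genotypes: 2 AB, 2 BO
Blood type counts: 2 Type AB, 2 Type B
Probability of Type AB: 2/4 = 1/2
Expected count = 1/2 × 384 = 192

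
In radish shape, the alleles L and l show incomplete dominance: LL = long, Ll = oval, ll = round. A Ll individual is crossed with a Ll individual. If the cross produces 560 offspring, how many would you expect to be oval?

Punnett square for Ll × Ll:
Offspring genotypes: 1 LL, 2 Ll, 1 ll
Phenotype counts: 1 long, 2 oval, 1 round
oval: 2 out of 4 → fraction 1/2
Expected count = 1/2 × 560 = 280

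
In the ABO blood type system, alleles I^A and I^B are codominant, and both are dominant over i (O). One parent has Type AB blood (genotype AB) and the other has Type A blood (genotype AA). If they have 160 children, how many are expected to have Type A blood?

Cross: AB × AA
Possible offspring genotypes: 2 AA, 2 AB
Blood type counts: 2 Type A, 2 Type AB
Probability of Type A: 2/4 = 1/2
Expected count = 1/2 × 160 = 80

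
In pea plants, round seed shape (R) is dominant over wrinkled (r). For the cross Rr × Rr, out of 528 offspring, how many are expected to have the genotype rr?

Punnett square for Rr × Rr:
Offspring genotypes: 1 RR, 2 Rr, 1 rr
Total offspring: 4
Count with target: 1
Probability: 1/4
Expected count = 1/4 × 528 = 132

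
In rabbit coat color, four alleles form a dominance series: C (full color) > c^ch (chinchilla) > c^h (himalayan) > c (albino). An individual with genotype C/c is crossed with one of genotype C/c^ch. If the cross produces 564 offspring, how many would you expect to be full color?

Cross: C/c × C/c^ch
Allele dominance: C > c^ch > c^h > c
Offspring genotypes: 1 C/C, 1 C/c^ch, 1 C/c, 1 c^ch/c
Phenotype counts: 3 full color, 1 chinchilla
full color: 3 out of 4 → fraction 3/4
Expected count = 3/4 × 564 = 423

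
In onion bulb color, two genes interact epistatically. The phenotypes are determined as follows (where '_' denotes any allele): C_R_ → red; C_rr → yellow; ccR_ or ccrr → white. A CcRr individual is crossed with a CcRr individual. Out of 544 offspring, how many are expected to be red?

Cross: CcRr × CcRr — consider each gene separately:
C gene: Cc × Cc → 1 CC, 2 Cc, 1 cc → 3 C_ : 1 cc (out of 4)
R gene: Rr × Rr → 1 RR, 2 Rr, 1 rr → 3 R_ : 1 rr (out of 4)
Genotype classes (out of 4 × 4 = 16): C_R_ = 3×3 = 9; C_rr = 3×1 = 3; ccR_ = 1×3 = 3; ccrr = 1×1 = 1
Apply the phenotype rules: C_R_ (9) → red; C_rr (3) → yellow; ccR_ (3) + ccrr (1) → white
Phenotype counts (out of 16): 9 red, 3 yellow, 4 white
red: 9 out of 16 → fraction 9/16
Expected count = 9/16 × 544 = 306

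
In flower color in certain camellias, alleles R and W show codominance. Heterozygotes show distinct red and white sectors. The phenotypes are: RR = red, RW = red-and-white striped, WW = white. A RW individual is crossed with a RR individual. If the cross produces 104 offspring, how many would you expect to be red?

Punnett square for RW × RR:
Offspring genotypes: 2 RR, 2 RW
Phenotype counts: 2 red, 2 red-and-white striped
red: 2 out of 4 → fraction 1/2
Expected count = 1/2 × 104 = 52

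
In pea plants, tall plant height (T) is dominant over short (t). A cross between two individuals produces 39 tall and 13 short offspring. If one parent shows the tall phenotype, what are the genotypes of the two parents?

Observed offspring: 39 tall, 13 short
The observed ratio simplifies to 3:1. Short (tt) offspring appear, so each parent must contribute one t allele. The parent stated to show tall carries T, so it is Tt. The other parent is then either Tt or tt: Tt × tt would give a 1:1 split, whereas Tt × Tt gives 3:1 — matching the data. So both parents are heterozygous (Tt × Tt).
Parent genotypes: Tt × Tt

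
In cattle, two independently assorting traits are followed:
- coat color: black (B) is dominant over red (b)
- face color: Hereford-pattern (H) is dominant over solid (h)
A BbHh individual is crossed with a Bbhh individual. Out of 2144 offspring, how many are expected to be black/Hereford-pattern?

Dihybrid cross BbHh × Bbhh — consider each gene separately:
coat color: Bb × Bb → 1 BB, 2 Bb, 1 bb → 3 B_ : 1 bb (out of 4)
face color: Hh × hh → 2 Hh, 2 hh → 2 H_ : 2 hh (out of 4)
Combine (counts out of 4 × 4 = 16): black/Hereford-pattern (B_H_) = 3×2 = 6; black/solid (B_hh) = 3×2 = 6; red/Hereford-pattern (bbH_) = 1×2 = 2; red/solid (bbhh) = 1×2 = 2
Phenotype counts (out of 16): 6 black/Hereford-pattern, 6 black/solid, 2 red/Hereford-pattern, 2 red/solid
black/Hereford-pattern: 6 out of 16 → fraction 3/8
Expected count = 3/8 × 2144 = 804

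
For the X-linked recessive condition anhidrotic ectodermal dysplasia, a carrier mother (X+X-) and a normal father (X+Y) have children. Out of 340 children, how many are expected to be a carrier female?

Cross: X+X- × X+Y
Offspring: 1 X+X+, 1 X+Y, 1 X+X-, 1 X-Y
Probability of a carrier female: 1/4
Expected count = 1/4 × 340 = 85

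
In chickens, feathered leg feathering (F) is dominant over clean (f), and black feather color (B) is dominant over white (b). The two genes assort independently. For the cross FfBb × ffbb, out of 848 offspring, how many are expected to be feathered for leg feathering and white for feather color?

Dihybrid cross FfBb × ffbb — consider each gene separately:
leg feathering: Ff × ff → 2 Ff, 2 ff → 2 F_ : 2 ff (out of 4)
feather color: Bb × bb → 2 Bb, 2 bb → 2 B_ : 2 bb (out of 4)
Looking for: feathered (F_) and white (bb)
P(feathered) = 2/4, P(white) = 2/4
P(both) = 2/4 × 2/4 = 4/16 = 1/4
Expected count = 1/4 × 848 = 212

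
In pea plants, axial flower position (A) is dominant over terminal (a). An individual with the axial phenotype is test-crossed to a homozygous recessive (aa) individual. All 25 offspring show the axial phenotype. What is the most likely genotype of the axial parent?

Test cross: ? × aa
All offspring are axial.
If the unknown parent were heterozygous (Aa), about half of 25 offspring would be terminal; none are. The unknown parent is most likely homozygous dominant (AA).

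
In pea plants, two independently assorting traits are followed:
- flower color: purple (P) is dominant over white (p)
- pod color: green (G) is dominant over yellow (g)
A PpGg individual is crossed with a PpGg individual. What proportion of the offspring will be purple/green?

Dihybrid cross PpGg × PpGg — consider each gene separately:
flower color: Pp × Pp → 1 PP, 2 Pp, 1 pp → 3 P_ : 1 pp (out of 4)
pod color: Gg × Gg → 1 GG, 2 Gg, 1 gg → 3 G_ : 1 gg (out of 4)
Combine (counts out of 4 × 4 = 16): purple/green (P_G_) = 3×3 = 9; purple/yellow (P_gg) = 3×1 = 3; white/green (ppG_) = 1×3 = 3; white/yellow (ppgg) = 1×1 = 1
Phenotype counts (out of 16): 9 purple/green, 3 purple/yellow, 3 white/green, 1 white/yellow
purple/green: 9 out of 16
Probability: 9/16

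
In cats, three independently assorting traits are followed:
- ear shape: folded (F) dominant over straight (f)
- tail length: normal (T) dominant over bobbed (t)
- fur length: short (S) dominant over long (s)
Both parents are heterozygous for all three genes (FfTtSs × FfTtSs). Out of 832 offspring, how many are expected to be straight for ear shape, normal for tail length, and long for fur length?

Trihybrid cross: FfTtSs × FfTtSs
Each trait segregates independently with a 3:1 phenotypic ratio, so each gene contributes 3/4 (dominant) or 1/4 (recessive).
Target: straight (ear shape), normal (tail length), long (fur length)
Probability = product of independent per-trait probabilities
= 1/4 × 3/4 × 1/4 = 3/64
Expected count = 3/64 × 832 = 39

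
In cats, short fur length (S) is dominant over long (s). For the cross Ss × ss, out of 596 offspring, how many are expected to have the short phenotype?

Punnett square for Ss × ss:
Offspring genotypes: 2 Ss, 2 ss
Total offspring: 4
Count with target: 2
Probability: 2/4 = 1/2
Expected count = 1/2 × 596 = 298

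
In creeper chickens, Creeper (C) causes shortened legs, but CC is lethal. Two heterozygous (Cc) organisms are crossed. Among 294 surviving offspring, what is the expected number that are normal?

Cross: Cc × Cc
Punnett square offspring (before lethality): 1 CC, 2 Cc, 1 cc
The CC genotype is lethal (embryos die); surviving offspring: 2 Cc, 1 cc
normal: 1 out of 3 → fraction 1/3
Expected count = 1/3 × 294 = 98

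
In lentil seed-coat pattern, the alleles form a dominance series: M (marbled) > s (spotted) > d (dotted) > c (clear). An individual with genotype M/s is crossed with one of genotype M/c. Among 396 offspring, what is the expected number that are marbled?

Cross: M/s × M/c
Allele dominance: M > s > d > c
Offspring genotypes: 1 M/M, 1 M/c, 1 M/s, 1 s/c
Phenotype counts: 3 marbled, 1 spotted
marbled: 3 out of 4 → fraction 3/4
Expected count = 3/4 × 396 = 297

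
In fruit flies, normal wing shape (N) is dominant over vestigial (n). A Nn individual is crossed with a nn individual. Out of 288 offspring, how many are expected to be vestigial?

Punnett square for Nn × nn:
Offspring genotypes: 2 Nn, 2 nn
normal: 2, vestigial: 2
vestigial: 2 out of 4 → fraction 1/2
Expected count = 1/2 × 288 = 144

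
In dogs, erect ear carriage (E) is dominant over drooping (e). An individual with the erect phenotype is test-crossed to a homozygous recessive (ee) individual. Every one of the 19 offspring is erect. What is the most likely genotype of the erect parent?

Test cross: ? × ee
All offspring are erect.
If the unknown parent were heterozygous (Ee), about half of 19 offspring would be drooping; none are. The unknown parent is most likely homozygous dominant (EE).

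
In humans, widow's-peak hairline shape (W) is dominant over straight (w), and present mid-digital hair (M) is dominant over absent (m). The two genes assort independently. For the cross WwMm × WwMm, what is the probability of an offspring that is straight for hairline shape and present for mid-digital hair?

Dihybrid cross WwMm × WwMm — consider each gene separately:
hairline shape: Ww × Ww → 1 WW, 2 Ww, 1 ww → 3 W_ : 1 ww (out of 4)
mid-digital hair: Mm × Mm → 1 MM, 2 Mm, 1 mm → 3 M_ : 1 mm (out of 4)
Looking for: straight (ww) and present (M_)
P(straight) = 1/4, P(present) = 3/4
P(both) = 1/4 × 3/4 = 3/16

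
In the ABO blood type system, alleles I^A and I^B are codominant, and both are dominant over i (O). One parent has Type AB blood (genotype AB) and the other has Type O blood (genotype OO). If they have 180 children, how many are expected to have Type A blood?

Cross: AB × OO
Possible offspring genotypes: 2 AO, 2 BO
Blood type counts: 2 Type A, 2 Type B
Probability of Type A: 2/4 = 1/2
Expected count = 1/2 × 180 = 90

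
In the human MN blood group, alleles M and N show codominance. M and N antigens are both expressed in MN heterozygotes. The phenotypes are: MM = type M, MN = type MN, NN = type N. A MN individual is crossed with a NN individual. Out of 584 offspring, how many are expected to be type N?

Punnett square for MN × NN:
Offspring genotypes: 2 MN, 2 NN
Phenotype counts: 2 type MN, 2 type N
type N: 2 out of 4 → fraction 1/2
Expected count = 1/2 × 584 = 292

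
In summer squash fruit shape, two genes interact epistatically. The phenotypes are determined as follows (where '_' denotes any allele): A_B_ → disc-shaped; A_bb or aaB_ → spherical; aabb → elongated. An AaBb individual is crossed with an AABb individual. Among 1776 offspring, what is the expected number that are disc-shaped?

Cross: AaBb × AABb — consider each gene separately:
A gene: Aa × AA → 2 AA, 2 Aa → 4 A_ (out of 4)
B gene: Bb × Bb → 1 BB, 2 Bb, 1 bb → 3 B_ : 1 bb (out of 4)
Genotype classes (out of 4 × 4 = 16): A_B_ = 4×3 = 12; A_bb = 4×1 = 4
Apply the phenotype rules: A_B_ (12) → disc-shaped; A_bb (4) → spherical
Phenotype counts (out of 16): 12 disc-shaped, 4 spherical
disc-shaped: 12 out of 16 → fraction 3/4
Expected count = 3/4 × 1776 = 1332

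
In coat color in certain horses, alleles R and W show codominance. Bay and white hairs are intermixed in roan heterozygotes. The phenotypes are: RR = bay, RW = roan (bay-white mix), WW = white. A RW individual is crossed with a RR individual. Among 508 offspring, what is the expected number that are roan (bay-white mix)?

Punnett square for RW × RR:
Offspring genotypes: 2 RR, 2 RW
Phenotype counts: 2 bay, 2 roan (bay-white mix)
roan (bay-white mix): 2 out of 4 → fraction 1/2
Expected count = 1/2 × 508 = 254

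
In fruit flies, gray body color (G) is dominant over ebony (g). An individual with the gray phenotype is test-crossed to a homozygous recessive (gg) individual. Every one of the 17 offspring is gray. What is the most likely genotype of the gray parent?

Test cross: ? × gg
All offspring are gray.
If the unknown parent were heterozygous (Gg), about half of 17 offspring would be ebony; none are. The unknown parent is most likely homozygous dominant (GG).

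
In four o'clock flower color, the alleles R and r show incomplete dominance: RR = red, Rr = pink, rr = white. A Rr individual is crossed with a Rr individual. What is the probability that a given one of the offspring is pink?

Punnett square for Rr × Rr:
Offspring genotypes: 1 RR, 2 Rr, 1 rr
Phenotype counts: 1 red, 2 pink, 1 white
pink: 2 out of 4
Probability: 2/4 = 1/2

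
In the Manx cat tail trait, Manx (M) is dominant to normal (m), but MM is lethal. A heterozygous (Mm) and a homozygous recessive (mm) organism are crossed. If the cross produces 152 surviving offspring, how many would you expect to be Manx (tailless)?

Cross: Mm × mm
Punnett square offspring (before lethality): 2 Mm, 2 mm
No MM offspring are produced in this cross.
Manx (tailless): 2 out of 4 → fraction 1/2
Expected count = 1/2 × 152 = 76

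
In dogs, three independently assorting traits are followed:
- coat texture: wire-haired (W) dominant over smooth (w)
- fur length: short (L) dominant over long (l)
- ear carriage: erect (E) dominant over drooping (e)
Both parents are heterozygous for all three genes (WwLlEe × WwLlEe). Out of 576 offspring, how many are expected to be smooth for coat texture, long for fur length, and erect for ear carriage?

Trihybrid cross: WwLlEe × WwLlEe
Each trait segregates independently with a 3:1 phenotypic ratio, so each gene contributes 3/4 (dominant) or 1/4 (recessive).
Target: smooth (coat texture), long (fur length), erect (ear carriage)
Probability = product of independent per-trait probabilities
= 1/4 × 1/4 × 3/4 = 3/64
Expected count = 3/64 × 576 = 27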